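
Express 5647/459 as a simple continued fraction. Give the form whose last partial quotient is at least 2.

[12; 3, 3, 3, 4, 3]

5647 = 12·459 + 139
459 = 3·139 + 42
139 = 3·42 + 13
42 = 3·13 + 3
13 = 4·3 + 1
3 = 3·1 + 0  (stop)
So 5647/459 = [12; 3, 3, 3, 4, 3].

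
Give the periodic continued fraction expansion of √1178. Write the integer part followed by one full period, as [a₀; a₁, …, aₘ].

a₀ = ⌊√1178⌋ = 34.
With m₀=0, d₀=1 and mₖ₊₁ = dₖaₖ − mₖ, dₖ₊₁ = (n − mₖ₊₁²)/dₖ, aₖ₊₁ = ⌊(a₀+mₖ₊₁)/dₖ₊₁⌋:
  k=1: m=34, d=22, a=3
  k=2: m=32, d=7, a=9
  k=3: m=31, d=31, a=2
  k=4: m=31, d=7, a=9
  k=5: m=32, d=22, a=3
  k=6: m=34, d=1, a=68
d=1 and a=2a₀=68 at k=6, so the next step gives (m, d) = (34, 22) again — its k=1 value — and the period has length 6.

[34; 3, 9, 2, 9, 3, 68]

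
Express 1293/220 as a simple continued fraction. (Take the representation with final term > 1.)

1293 = 5·220 + 193
220 = 1·193 + 27
193 = 7·27 + 4
27 = 6·4 + 3
4 = 1·3 + 1
3 = 3·1 + 0  (stop)
So 1293/220 = [5; 1, 7, 6, 1, 3].

[5; 1, 7, 6, 1, 3]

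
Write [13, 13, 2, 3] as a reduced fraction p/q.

1229/94

Using pₖ = aₖpₖ₋₁ + pₖ₋₂ and qₖ = aₖqₖ₋₁ + qₖ₋₂:
  k=0: a=13, p=13, q=1
  k=1: a=13, p=170, q=13
  k=2: a=2, p=353, q=27
  k=3: a=3, p=1229, q=94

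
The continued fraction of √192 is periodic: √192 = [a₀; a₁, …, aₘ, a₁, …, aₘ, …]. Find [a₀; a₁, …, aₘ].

[13; 1, 5, 1, 26]

a₀ = ⌊√192⌋ = 13.
With m₀=0, d₀=1 and mₖ₊₁ = dₖaₖ − mₖ, dₖ₊₁ = (n − mₖ₊₁²)/dₖ, aₖ₊₁ = ⌊(a₀+mₖ₊₁)/dₖ₊₁⌋:
  k=1: m=13, d=23, a=1
  k=2: m=10, d=4, a=5
  k=3: m=10, d=23, a=1
  k=4: m=13, d=1, a=26
d=1 and a=2a₀=26 at k=4, so the next step gives (m, d) = (13, 23) again — its k=1 value — and the period has length 4.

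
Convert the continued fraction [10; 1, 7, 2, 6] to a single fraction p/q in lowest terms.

Fold from the inside: start with 6/1.
  2 + 1/6 = 13/6
  7 + 6/13 = 97/13
  1 + 13/97 = 110/97
  10 + 97/110 = 1197/110

1197/110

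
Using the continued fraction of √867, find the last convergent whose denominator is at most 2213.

31241/1061

√867 = [29; 2, 4, 29, 4, 2, 58, …] (period length 6).
Convergents:
  p_0/q_0 = 29/1
  p_1/q_1 = 59/2
  p_2/q_2 = 265/9
  p_3/q_3 = 7744/263
  p_4/q_4 = 31241/1061
  p_5/q_5 = 70226/2385
q_4 = 1061 ≤ 2213 < 2385 = q_5, so the answer is 31241/1061.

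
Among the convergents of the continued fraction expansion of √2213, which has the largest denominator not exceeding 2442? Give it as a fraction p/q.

√2213 = [47; 23, 1, 1, 23, 94, …] (period length 5).
Convergents:
  p_0/q_0 = 47/1
  p_1/q_1 = 1082/23
  p_2/q_2 = 1129/24
  p_3/q_3 = 2211/47
  p_4/q_4 = 51982/1105
  p_5/q_5 = 4888519/103917
q_4 = 1105 ≤ 2442 < 103917 = q_5, so the answer is 51982/1105.

51982/1105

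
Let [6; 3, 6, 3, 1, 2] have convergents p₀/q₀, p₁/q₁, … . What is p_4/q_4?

Using pₖ = aₖpₖ₋₁ + pₖ₋₂, qₖ = aₖqₖ₋₁ + qₖ₋₂ (with p₋₁=1, p₋₂=0, q₋₁=0, q₋₂=1):
  k=0: a=6, p=6, q=1
  k=1: a=3, p=19, q=3
  k=2: a=6, p=120, q=19
  k=3: a=3, p=379, q=60
  k=4: a=1, p=499, q=79

499/79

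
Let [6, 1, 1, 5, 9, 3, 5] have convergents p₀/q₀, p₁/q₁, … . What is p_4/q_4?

Using pₖ = aₖpₖ₋₁ + pₖ₋₂, qₖ = aₖqₖ₋₁ + qₖ₋₂ (with p₋₁=1, p₋₂=0, q₋₁=0, q₋₂=1):
  k=0: a=6, p=6, q=1
  k=1: a=1, p=7, q=1
  k=2: a=1, p=13, q=2
  k=3: a=5, p=72, q=11
  k=4: a=9, p=661, q=101

661/101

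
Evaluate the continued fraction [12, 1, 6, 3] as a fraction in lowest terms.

283/22

Using pₖ = aₖpₖ₋₁ + pₖ₋₂ and qₖ = aₖqₖ₋₁ + qₖ₋₂:
  k=0: a=12, p=12, q=1
  k=1: a=1, p=13, q=1
  k=2: a=6, p=90, q=7
  k=3: a=3, p=283, q=22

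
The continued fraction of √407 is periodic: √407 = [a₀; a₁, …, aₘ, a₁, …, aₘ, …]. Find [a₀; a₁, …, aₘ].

a₀ = ⌊√407⌋ = 20.
With m₀=0, d₀=1 and mₖ₊₁ = dₖaₖ − mₖ, dₖ₊₁ = (n − mₖ₊₁²)/dₖ, aₖ₊₁ = ⌊(a₀+mₖ₊₁)/dₖ₊₁⌋:
  k=1: m=20, d=7, a=5
  k=2: m=15, d=26, a=1
  k=3: m=11, d=11, a=2
  k=4: m=11, d=26, a=1
  k=5: m=15, d=7, a=5
  k=6: m=20, d=1, a=40
d=1 and a=2a₀=40 at k=6, so the next step gives (m, d) = (20, 7) again — its k=1 value — and the period has length 6.

[20; 5, 1, 2, 1, 5, 40]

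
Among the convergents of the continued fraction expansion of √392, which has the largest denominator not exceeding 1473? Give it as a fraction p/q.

19601/990

√392 = [19; 1, 3, 1, 38, …] (period length 4).
Convergents:
  p_0/q_0 = 19/1
  p_1/q_1 = 20/1
  p_2/q_2 = 79/4
  p_3/q_3 = 99/5
  p_4/q_4 = 3841/194
  p_5/q_5 = 3940/199
  p_6/q_6 = 15661/791
  p_7/q_7 = 19601/990
  p_8/q_8 = 760499/38411
q_7 = 990 ≤ 1473 < 38411 = q_8, so the answer is 19601/990.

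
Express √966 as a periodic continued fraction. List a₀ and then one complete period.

a₀ = ⌊√966⌋ = 31.
With m₀=0, d₀=1 and mₖ₊₁ = dₖaₖ − mₖ, dₖ₊₁ = (n − mₖ₊₁²)/dₖ, aₖ₊₁ = ⌊(a₀+mₖ₊₁)/dₖ₊₁⌋:
  k=1: m=31, d=5, a=12
  k=2: m=29, d=25, a=2
  k=3: m=21, d=21, a=2
  k=4: m=21, d=25, a=2
  k=5: m=29, d=5, a=12
  k=6: m=31, d=1, a=62
d=1 and a=2a₀=62 at k=6, so the next step gives (m, d) = (31, 5) again — its k=1 value — and the period has length 6.

[31; 12, 2, 2, 2, 12, 62]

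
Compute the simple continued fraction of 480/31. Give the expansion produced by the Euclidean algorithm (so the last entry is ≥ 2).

480 = 15·31 + 15
31 = 2·15 + 1
15 = 15·1 + 0  (stop)
So 480/31 = [15; 2, 15].

[15; 2, 15]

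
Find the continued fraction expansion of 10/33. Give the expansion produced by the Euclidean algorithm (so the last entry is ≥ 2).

10 = 0·33 + 10
33 = 3·10 + 3
10 = 3·3 + 1
3 = 3·1 + 0  (stop)
So 10/33 = [0; 3, 3, 3].

[0; 3, 3, 3]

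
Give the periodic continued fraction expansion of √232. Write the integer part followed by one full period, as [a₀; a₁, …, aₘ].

[15; 4, 3, 7, 3, 4, 30]

a₀ = ⌊√232⌋ = 15.
With m₀=0, d₀=1 and mₖ₊₁ = dₖaₖ − mₖ, dₖ₊₁ = (n − mₖ₊₁²)/dₖ, aₖ₊₁ = ⌊(a₀+mₖ₊₁)/dₖ₊₁⌋:
  k=1: m=15, d=7, a=4
  k=2: m=13, d=9, a=3
  k=3: m=14, d=4, a=7
  k=4: m=14, d=9, a=3
  k=5: m=13, d=7, a=4
  k=6: m=15, d=1, a=30
d=1 and a=2a₀=30 at k=6, so the next step gives (m, d) = (15, 7) again — its k=1 value — and the period has length 6.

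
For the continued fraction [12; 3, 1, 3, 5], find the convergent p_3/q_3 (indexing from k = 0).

184/15

Using pₖ = aₖpₖ₋₁ + pₖ₋₂, qₖ = aₖqₖ₋₁ + qₖ₋₂ (with p₋₁=1, p₋₂=0, q₋₁=0, q₋₂=1):
  k=0: a=12, p=12, q=1
  k=1: a=3, p=37, q=3
  k=2: a=1, p=49, q=4
  k=3: a=3, p=184, q=15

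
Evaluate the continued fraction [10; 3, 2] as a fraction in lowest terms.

Using pₖ = aₖpₖ₋₁ + pₖ₋₂ and qₖ = aₖqₖ₋₁ + qₖ₋₂:
  k=0: a=10, p=10, q=1
  k=1: a=3, p=31, q=3
  k=2: a=2, p=72, q=7

72/7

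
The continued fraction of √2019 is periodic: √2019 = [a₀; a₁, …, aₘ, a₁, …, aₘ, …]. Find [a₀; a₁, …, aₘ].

a₀ = ⌊√2019⌋ = 44.

[44; 1, 13, 1, 88]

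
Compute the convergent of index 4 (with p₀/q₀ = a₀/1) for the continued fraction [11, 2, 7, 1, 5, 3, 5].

1147/100

Using pₖ = aₖpₖ₋₁ + pₖ₋₂, qₖ = aₖqₖ₋₁ + qₖ₋₂ (with p₋₁=1, p₋₂=0, q₋₁=0, q₋₂=1):
  k=0: a=11, p=11, q=1
  k=1: a=2, p=23, q=2
  k=2: a=7, p=172, q=15
  k=3: a=1, p=195, q=17
  k=4: a=5, p=1147, q=100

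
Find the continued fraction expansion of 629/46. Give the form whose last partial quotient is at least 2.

[13; 1, 2, 15]

629 = 13*46 + 31
46 = 1*31 + 15
31 = 2*15 + 1
15 = 15*1 + 0  (stop)
So 629/46 = [13; 1, 2, 15].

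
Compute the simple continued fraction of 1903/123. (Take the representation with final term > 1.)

[15; 2, 8, 3, 2]

1903 = 15×123 + 58
123 = 2×58 + 7
58 = 8×7 + 2
7 = 3×2 + 1
2 = 2×1 + 0  (stop)
So 1903/123 = [15; 2, 8, 3, 2].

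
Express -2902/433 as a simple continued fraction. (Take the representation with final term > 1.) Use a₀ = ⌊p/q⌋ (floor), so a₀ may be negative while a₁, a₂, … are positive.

-2902 = -7×433 + 129
433 = 3×129 + 46
129 = 2×46 + 37
46 = 1×37 + 9
37 = 4×9 + 1
9 = 9×1 + 0  (stop)
So -2902/433 = [-7; 3, 2, 1, 4, 9].

[-7; 3, 2, 1, 4, 9]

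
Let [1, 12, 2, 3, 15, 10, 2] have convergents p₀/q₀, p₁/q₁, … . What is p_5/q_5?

14464/13387

Using pₖ = aₖpₖ₋₁ + pₖ₋₂, qₖ = aₖqₖ₋₁ + qₖ₋₂ (with p₋₁=1, p₋₂=0, q₋₁=0, q₋₂=1):
  k=0: a=1, p=1, q=1
  k=1: a=12, p=13, q=12
  k=2: a=2, p=27, q=25
  k=3: a=3, p=94, q=87
  k=4: a=15, p=1437, q=1330
  k=5: a=10, p=14464, q=13387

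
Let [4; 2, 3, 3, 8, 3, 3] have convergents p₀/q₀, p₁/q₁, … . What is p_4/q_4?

847/191

Using pₖ = aₖpₖ₋₁ + pₖ₋₂, qₖ = aₖqₖ₋₁ + qₖ₋₂ (with p₋₁=1, p₋₂=0, q₋₁=0, q₋₂=1):
  k=0: a=4, p=4, q=1
  k=1: a=2, p=9, q=2
  k=2: a=3, p=31, q=7
  k=3: a=3, p=102, q=23
  k=4: a=8, p=847, q=191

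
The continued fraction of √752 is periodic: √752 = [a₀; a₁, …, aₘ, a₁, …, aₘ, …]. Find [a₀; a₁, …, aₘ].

[27; 2, 2, 1, 2, 1, 2, 2, 54]

a₀ = ⌊√752⌋ = 27.
With m₀=0, d₀=1 and mₖ₊₁ = dₖaₖ − mₖ, dₖ₊₁ = (n − mₖ₊₁²)/dₖ, aₖ₊₁ = ⌊(a₀+mₖ₊₁)/dₖ₊₁⌋:
  k=1: m=27, d=23, a=2
  k=2: m=19, d=17, a=2
  k=3: m=15, d=31, a=1
  k=4: m=16, d=16, a=2
  k=5: m=16, d=31, a=1
  k=6: m=15, d=17, a=2
  k=7: m=19, d=23, a=2
  k=8: m=27, d=1, a=54
d=1 and a=2a₀=54 at k=8, so the next step gives (m, d) = (27, 23) again — its k=1 value — and the period has length 8.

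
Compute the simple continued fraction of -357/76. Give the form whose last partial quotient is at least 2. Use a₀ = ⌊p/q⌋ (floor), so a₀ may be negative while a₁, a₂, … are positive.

[-5; 3, 3, 3, 2]

-357 = -5*76 + 23
76 = 3*23 + 7
23 = 3*7 + 2
7 = 3*2 + 1
2 = 2*1 + 0  (stop)
So -357/76 = [-5; 3, 3, 3, 2].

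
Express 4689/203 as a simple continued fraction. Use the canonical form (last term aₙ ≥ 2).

4689 = 23×203 + 20
203 = 10×20 + 3
20 = 6×3 + 2
3 = 1×2 + 1
2 = 2×1 + 0  (stop)
So 4689/203 = [23; 10, 6, 1, 2].

[23; 10, 6, 1, 2]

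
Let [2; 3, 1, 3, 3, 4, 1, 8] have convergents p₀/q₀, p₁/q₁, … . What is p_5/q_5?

Using pₖ = aₖpₖ₋₁ + pₖ₋₂, qₖ = aₖqₖ₋₁ + qₖ₋₂ (with p₋₁=1, p₋₂=0, q₋₁=0, q₋₂=1):
  k=0: a=2, p=2, q=1
  k=1: a=3, p=7, q=3
  k=2: a=1, p=9, q=4
  k=3: a=3, p=34, q=15
  k=4: a=3, p=111, q=49
  k=5: a=4, p=478, q=211

478/211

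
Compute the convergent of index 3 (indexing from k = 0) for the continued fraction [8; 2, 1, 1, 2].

42/5

Using pₖ = aₖpₖ₋₁ + pₖ₋₂, qₖ = aₖqₖ₋₁ + qₖ₋₂ (with p₋₁=1, p₋₂=0, q₋₁=0, q₋₂=1):
  k=0: a=8, p=8, q=1
  k=1: a=2, p=17, q=2
  k=2: a=1, p=25, q=3
  k=3: a=1, p=42, q=5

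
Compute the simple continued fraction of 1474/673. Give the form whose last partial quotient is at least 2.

1474 = 2×673 + 128
673 = 5×128 + 33
128 = 3×33 + 29
33 = 1×29 + 4
29 = 7×4 + 1
4 = 4×1 + 0  (stop)
So 1474/673 = [2; 5, 3, 1, 7, 4].

[2; 5, 3, 1, 7, 4]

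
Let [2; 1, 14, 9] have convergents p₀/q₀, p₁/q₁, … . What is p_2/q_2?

44/15

Using pₖ = aₖpₖ₋₁ + pₖ₋₂, qₖ = aₖqₖ₋₁ + qₖ₋₂ (with p₋₁=1, p₋₂=0, q₋₁=0, q₋₂=1):
  k=0: a=2, p=2, q=1
  k=1: a=1, p=3, q=1
  k=2: a=14, p=44, q=15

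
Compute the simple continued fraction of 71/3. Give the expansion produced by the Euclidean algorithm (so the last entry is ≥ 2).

[23; 1, 2]

71 = 23*3 + 2
3 = 1*2 + 1
2 = 2*1 + 0  (stop)
So 71/3 = [23; 1, 2].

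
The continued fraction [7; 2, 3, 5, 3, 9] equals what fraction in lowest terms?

Using pₖ = aₖpₖ₋₁ + pₖ₋₂ and qₖ = aₖqₖ₋₁ + qₖ₋₂:
  k=0: a=7, p=7, q=1
  k=1: a=2, p=15, q=2
  k=2: a=3, p=52, q=7
  k=3: a=5, p=275, q=37
  k=4: a=3, p=877, q=118
  k=5: a=9, p=8168, q=1099

8168/1099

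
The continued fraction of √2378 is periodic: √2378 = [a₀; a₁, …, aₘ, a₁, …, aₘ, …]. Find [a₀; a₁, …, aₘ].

a₀ = ⌊√2378⌋ = 48.
With m₀=0, d₀=1 and mₖ₊₁ = dₖaₖ − mₖ, dₖ₊₁ = (n − mₖ₊₁²)/dₖ, aₖ₊₁ = ⌊(a₀+mₖ₊₁)/dₖ₊₁⌋:
  k=1: m=48, d=74, a=1
  k=2: m=26, d=23, a=3
  k=3: m=43, d=23, a=3
  k=4: m=26, d=74, a=1
  k=5: m=48, d=1, a=96
d=1 and a=2a₀=96 at k=5, so the next step gives (m, d) = (48, 74) again — its k=1 value — and the period has length 5.

[48; 1, 3, 3, 1, 96]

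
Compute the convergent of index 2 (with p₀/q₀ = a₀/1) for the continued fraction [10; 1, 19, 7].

219/20

Using pₖ = aₖpₖ₋₁ + pₖ₋₂, qₖ = aₖqₖ₋₁ + qₖ₋₂ (with p₋₁=1, p₋₂=0, q₋₁=0, q₋₂=1):
  k=0: a=10, p=10, q=1
  k=1: a=1, p=11, q=1
  k=2: a=19, p=219, q=20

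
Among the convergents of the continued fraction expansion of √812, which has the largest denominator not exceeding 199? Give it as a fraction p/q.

3220/113

√812 = [28; 2, 56, …] (period length 2).
Convergents:
  p_0/q_0 = 28/1
  p_1/q_1 = 57/2
  p_2/q_2 = 3220/113
  p_3/q_3 = 6497/228
q_2 = 113 ≤ 199 < 228 = q_3, so the answer is 3220/113.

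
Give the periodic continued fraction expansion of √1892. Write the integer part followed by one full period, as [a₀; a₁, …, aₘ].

a₀ = ⌊√1892⌋ = 43.
With m₀=0, d₀=1 and mₖ₊₁ = dₖaₖ − mₖ, dₖ₊₁ = (n − mₖ₊₁²)/dₖ, aₖ₊₁ = ⌊(a₀+mₖ₊₁)/dₖ₊₁⌋:
  k=1: m=43, d=43, a=2
  k=2: m=43, d=1, a=86
d=1 and a=2a₀=86 at k=2, so the next step gives (m, d) = (43, 43) again — its k=1 value — and the period has length 2.

[43; 2, 86]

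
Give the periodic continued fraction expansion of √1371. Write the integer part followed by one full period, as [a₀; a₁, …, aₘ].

[37; 37, 74]

a₀ = ⌊√1371⌋ = 37.
With m₀=0, d₀=1 and mₖ₊₁ = dₖaₖ − mₖ, dₖ₊₁ = (n − mₖ₊₁²)/dₖ, aₖ₊₁ = ⌊(a₀+mₖ₊₁)/dₖ₊₁⌋:
  k=1: m=37, d=2, a=37
  k=2: m=37, d=1, a=74
d=1 and a=2a₀=74 at k=2, so the next step gives (m, d) = (37, 2) again — its k=1 value — and the period has length 2.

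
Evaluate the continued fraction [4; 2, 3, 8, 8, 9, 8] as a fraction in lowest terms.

154407/34847

Using pₖ = aₖpₖ₋₁ + pₖ₋₂ and qₖ = aₖqₖ₋₁ + qₖ₋₂:
  k=0: a=4, p=4, q=1
  k=1: a=2, p=9, q=2
  k=2: a=3, p=31, q=7
  k=3: a=8, p=257, q=58
  k=4: a=8, p=2087, q=471
  k=5: a=9, p=19040, q=4297
  k=6: a=8, p=154407, q=34847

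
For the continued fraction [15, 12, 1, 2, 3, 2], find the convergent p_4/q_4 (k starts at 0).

Using pₖ = aₖpₖ₋₁ + pₖ₋₂, qₖ = aₖqₖ₋₁ + qₖ₋₂ (with p₋₁=1, p₋₂=0, q₋₁=0, q₋₂=1):
  k=0: a=15, p=15, q=1
  k=1: a=12, p=181, q=12
  k=2: a=1, p=196, q=13
  k=3: a=2, p=573, q=38
  k=4: a=3, p=1915, q=127

1915/127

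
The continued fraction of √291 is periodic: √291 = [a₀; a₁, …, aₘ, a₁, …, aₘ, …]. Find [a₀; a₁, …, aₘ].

[17; 17, 34]

a₀ = ⌊√291⌋ = 17.
With m₀=0, d₀=1 and mₖ₊₁ = dₖaₖ − mₖ, dₖ₊₁ = (n − mₖ₊₁²)/dₖ, aₖ₊₁ = ⌊(a₀+mₖ₊₁)/dₖ₊₁⌋:
  k=1: m=17, d=2, a=17
  k=2: m=17, d=1, a=34
d=1 and a=2a₀=34 at k=2, so the next step gives (m, d) = (17, 2) again — its k=1 value — and the period has length 2.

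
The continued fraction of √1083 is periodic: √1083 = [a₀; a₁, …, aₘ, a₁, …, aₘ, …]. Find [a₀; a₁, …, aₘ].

a₀ = ⌊√1083⌋ = 32.
With m₀=0, d₀=1 and mₖ₊₁ = dₖaₖ − mₖ, dₖ₊₁ = (n − mₖ₊₁²)/dₖ, aₖ₊₁ = ⌊(a₀+mₖ₊₁)/dₖ₊₁⌋:
  k=1: m=32, d=59, a=1
  k=2: m=27, d=6, a=9
  k=3: m=27, d=59, a=1
  k=4: m=32, d=1, a=64
d=1 and a=2a₀=64 at k=4, so the next step gives (m, d) = (32, 59) again — its k=1 value — and the period has length 4.

[32; 1, 9, 1, 64]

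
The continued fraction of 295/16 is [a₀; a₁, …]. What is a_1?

295 = 18·16 + 7   →  a_0 = 18
16 = 2·7 + 2   →  a_1 = 2

2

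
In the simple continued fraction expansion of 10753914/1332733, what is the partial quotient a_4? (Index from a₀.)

19

10753914 = 8·1332733 + 92050   →  a_0 = 8
1332733 = 14·92050 + 44033   →  a_1 = 14
92050 = 2·44033 + 3984   →  a_2 = 2
44033 = 11·3984 + 209   →  a_3 = 11
3984 = 19·209 + 13   →  a_4 = 19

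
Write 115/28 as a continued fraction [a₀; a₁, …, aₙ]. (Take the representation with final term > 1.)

115 = 4·28 + 3
28 = 9·3 + 1
3 = 3·1 + 0  (stop)
So 115/28 = [4; 9, 3].

[4; 9, 3]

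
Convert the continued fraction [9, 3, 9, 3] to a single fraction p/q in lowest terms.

811/87

Using pₖ = aₖpₖ₋₁ + pₖ₋₂ and qₖ = aₖqₖ₋₁ + qₖ₋₂:
  k=0: a=9, p=9, q=1
  k=1: a=3, p=28, q=3
  k=2: a=9, p=261, q=28
  k=3: a=3, p=811, q=87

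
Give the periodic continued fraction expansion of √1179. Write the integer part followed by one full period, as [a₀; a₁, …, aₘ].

a₀ = ⌊√1179⌋ = 34.

[34; 2, 1, 33, 1, 2, 68]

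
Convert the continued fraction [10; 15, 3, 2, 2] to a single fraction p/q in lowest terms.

Fold from the inside: start with 2/1.
  2 + 1/2 = 5/2
  3 + 2/5 = 17/5
  15 + 5/17 = 260/17
  10 + 17/260 = 2617/260

2617/260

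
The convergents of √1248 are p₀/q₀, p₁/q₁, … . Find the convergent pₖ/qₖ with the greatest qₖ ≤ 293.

5617/159

√1248 = [35; 3, 17, 3, 70, …] (period length 4).
Convergents:
  p_0/q_0 = 35/1
  p_1/q_1 = 106/3
  p_2/q_2 = 1837/52
  p_3/q_3 = 5617/159
  p_4/q_4 = 395027/11182
q_3 = 159 ≤ 293 < 11182 = q_4, so the answer is 5617/159.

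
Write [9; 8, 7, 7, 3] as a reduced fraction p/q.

11659/1278

Fold from the inside: start with 3/1.
  7 + 1/3 = 22/3
  7 + 3/22 = 157/22
  8 + 22/157 = 1278/157
  9 + 157/1278 = 11659/1278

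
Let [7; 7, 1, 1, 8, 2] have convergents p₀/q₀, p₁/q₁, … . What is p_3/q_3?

Using pₖ = aₖpₖ₋₁ + pₖ₋₂, qₖ = aₖqₖ₋₁ + qₖ₋₂ (with p₋₁=1, p₋₂=0, q₋₁=0, q₋₂=1):
  k=0: a=7, p=7, q=1
  k=1: a=7, p=50, q=7
  k=2: a=1, p=57, q=8
  k=3: a=1, p=107, q=15

107/15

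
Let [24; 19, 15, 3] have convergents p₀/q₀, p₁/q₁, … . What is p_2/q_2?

Using pₖ = aₖpₖ₋₁ + pₖ₋₂, qₖ = aₖqₖ₋₁ + qₖ₋₂ (with p₋₁=1, p₋₂=0, q₋₁=0, q₋₂=1):
  k=0: a=24, p=24, q=1
  k=1: a=19, p=457, q=19
  k=2: a=15, p=6879, q=286

6879/286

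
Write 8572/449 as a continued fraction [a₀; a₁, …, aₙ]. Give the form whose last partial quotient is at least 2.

8572 = 19×449 + 41
449 = 10×41 + 39
41 = 1×39 + 2
39 = 19×2 + 1
2 = 2×1 + 0  (stop)
So 8572/449 = [19; 10, 1, 19, 2].

[19; 10, 1, 19, 2]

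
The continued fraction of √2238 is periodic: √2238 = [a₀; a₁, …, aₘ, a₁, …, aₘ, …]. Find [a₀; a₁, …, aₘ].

a₀ = ⌊√2238⌋ = 47.
With m₀=0, d₀=1 and mₖ₊₁ = dₖaₖ − mₖ, dₖ₊₁ = (n − mₖ₊₁²)/dₖ, aₖ₊₁ = ⌊(a₀+mₖ₊₁)/dₖ₊₁⌋:
  k=1: m=47, d=29, a=3
  k=2: m=40, d=22, a=3
  k=3: m=26, d=71, a=1
  k=4: m=45, d=3, a=30
  k=5: m=45, d=71, a=1
  k=6: m=26, d=22, a=3
  k=7: m=40, d=29, a=3
  k=8: m=47, d=1, a=94
d=1 and a=2a₀=94 at k=8, so the next step gives (m, d) = (47, 29) again — its k=1 value — and the period has length 8.

[47; 3, 3, 1, 30, 1, 3, 3, 94]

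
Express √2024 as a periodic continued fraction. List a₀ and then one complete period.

[44; 1, 88]

a₀ = ⌊√2024⌋ = 44.
With m₀=0, d₀=1 and mₖ₊₁ = dₖaₖ − mₖ, dₖ₊₁ = (n − mₖ₊₁²)/dₖ, aₖ₊₁ = ⌊(a₀+mₖ₊₁)/dₖ₊₁⌋:
  k=1: m=44, d=88, a=1
  k=2: m=44, d=1, a=88
d=1 and a=2a₀=88 at k=2, so the next step gives (m, d) = (44, 88) again — its k=1 value — and the period has length 2.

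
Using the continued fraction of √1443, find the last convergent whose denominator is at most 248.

√1443 = [37; 1, 74, …] (period length 2).
Convergents:
  p_0/q_0 = 37/1
  p_1/q_1 = 38/1
  p_2/q_2 = 2849/75
  p_3/q_3 = 2887/76
  p_4/q_4 = 216487/5699
q_3 = 76 ≤ 248 < 5699 = q_4, so the answer is 2887/76.

2887/76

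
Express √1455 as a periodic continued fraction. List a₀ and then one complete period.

a₀ = ⌊√1455⌋ = 38.
With m₀=0, d₀=1 and mₖ₊₁ = dₖaₖ − mₖ, dₖ₊₁ = (n − mₖ₊₁²)/dₖ, aₖ₊₁ = ⌊(a₀+mₖ₊₁)/dₖ₊₁⌋:
  k=1: m=38, d=11, a=6
  k=2: m=28, d=61, a=1
  k=3: m=33, d=6, a=11
  k=4: m=33, d=61, a=1
  k=5: m=28, d=11, a=6
  k=6: m=38, d=1, a=76
d=1 and a=2a₀=76 at k=6, so the next step gives (m, d) = (38, 11) again — its k=1 value — and the period has length 6.

[38; 6, 1, 11, 1, 6, 76]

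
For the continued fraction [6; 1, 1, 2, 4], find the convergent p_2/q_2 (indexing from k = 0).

13/2

Using pₖ = aₖpₖ₋₁ + pₖ₋₂, qₖ = aₖqₖ₋₁ + qₖ₋₂ (with p₋₁=1, p₋₂=0, q₋₁=0, q₋₂=1):
  k=0: a=6, p=6, q=1
  k=1: a=1, p=7, q=1
  k=2: a=1, p=13, q=2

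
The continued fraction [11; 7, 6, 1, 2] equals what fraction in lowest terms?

Using pₖ = aₖpₖ₋₁ + pₖ₋₂ and qₖ = aₖqₖ₋₁ + qₖ₋₂:
  k=0: a=11, p=11, q=1
  k=1: a=7, p=78, q=7
  k=2: a=6, p=479, q=43
  k=3: a=1, p=557, q=50
  k=4: a=2, p=1593, q=143

1593/143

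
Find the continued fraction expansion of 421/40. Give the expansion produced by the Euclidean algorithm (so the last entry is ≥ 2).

[10; 1, 1, 9, 2]

421 = 10*40 + 21
40 = 1*21 + 19
21 = 1*19 + 2
19 = 9*2 + 1
2 = 2*1 + 0  (stop)
So 421/40 = [10; 1, 1, 9, 2].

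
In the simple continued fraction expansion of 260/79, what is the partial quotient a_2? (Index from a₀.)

2

260 = 3·79 + 23   →  a_0 = 3
79 = 3·23 + 10   →  a_1 = 3
23 = 2·10 + 3   →  a_2 = 2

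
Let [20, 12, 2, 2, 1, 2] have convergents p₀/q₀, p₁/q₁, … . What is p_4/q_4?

Using pₖ = aₖpₖ₋₁ + pₖ₋₂, qₖ = aₖqₖ₋₁ + qₖ₋₂ (with p₋₁=1, p₋₂=0, q₋₁=0, q₋₂=1):
  k=0: a=20, p=20, q=1
  k=1: a=12, p=241, q=12
  k=2: a=2, p=502, q=25
  k=3: a=2, p=1245, q=62
  k=4: a=1, p=1747, q=87

1747/87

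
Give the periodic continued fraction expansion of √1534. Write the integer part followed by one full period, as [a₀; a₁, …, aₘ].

a₀ = ⌊√1534⌋ = 39.
With m₀=0, d₀=1 and mₖ₊₁ = dₖaₖ − mₖ, dₖ₊₁ = (n − mₖ₊₁²)/dₖ, aₖ₊₁ = ⌊(a₀+mₖ₊₁)/dₖ₊₁⌋:
  k=1: m=39, d=13, a=6
  k=2: m=39, d=1, a=78
d=1 and a=2a₀=78 at k=2, so the next step gives (m, d) = (39, 13) again — its k=1 value — and the period has length 2.

[39; 6, 78]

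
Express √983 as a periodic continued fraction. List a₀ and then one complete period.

[31; 2, 1, 5, 31, 5, 1, 2, 62]

a₀ = ⌊√983⌋ = 31.
With m₀=0, d₀=1 and mₖ₊₁ = dₖaₖ − mₖ, dₖ₊₁ = (n − mₖ₊₁²)/dₖ, aₖ₊₁ = ⌊(a₀+mₖ₊₁)/dₖ₊₁⌋:
  k=1: m=31, d=22, a=2
  k=2: m=13, d=37, a=1
  k=3: m=24, d=11, a=5
  k=4: m=31, d=2, a=31
  k=5: m=31, d=11, a=5
  k=6: m=24, d=37, a=1
  k=7: m=13, d=22, a=2
  k=8: m=31, d=1, a=62
d=1 and a=2a₀=62 at k=8, so the next step gives (m, d) = (31, 22) again — its k=1 value — and the period has length 8.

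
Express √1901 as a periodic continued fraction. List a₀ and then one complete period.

[43; 1, 1, 1, 1, 86]

a₀ = ⌊√1901⌋ = 43.
With m₀=0, d₀=1 and mₖ₊₁ = dₖaₖ − mₖ, dₖ₊₁ = (n − mₖ₊₁²)/dₖ, aₖ₊₁ = ⌊(a₀+mₖ₊₁)/dₖ₊₁⌋:
  k=1: m=43, d=52, a=1
  k=2: m=9, d=35, a=1
  k=3: m=26, d=35, a=1
  k=4: m=9, d=52, a=1
  k=5: m=43, d=1, a=86
d=1 and a=2a₀=86 at k=5, so the next step gives (m, d) = (43, 52) again — its k=1 value — and the period has length 5.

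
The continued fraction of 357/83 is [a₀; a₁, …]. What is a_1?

357 = 4·83 + 25   →  a_0 = 4
83 = 3·25 + 8   →  a_1 = 3

3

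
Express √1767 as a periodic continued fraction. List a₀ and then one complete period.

[42; 28, 84]

a₀ = ⌊√1767⌋ = 42.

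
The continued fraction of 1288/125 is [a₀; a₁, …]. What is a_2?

1288 = 10·125 + 38   →  a_0 = 10
125 = 3·38 + 11   →  a_1 = 3
38 = 3·11 + 5   →  a_2 = 3

3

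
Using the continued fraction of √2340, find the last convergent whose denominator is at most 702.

33281/688

√2340 = [48; 2, 1, 2, 10, 2, 1, 2, 96, …] (period length 8).
Convergents:
  p_0/q_0 = 48/1
  p_1/q_1 = 97/2
  p_2/q_2 = 145/3
  p_3/q_3 = 387/8
  p_4/q_4 = 4015/83
  p_5/q_5 = 8417/174
  p_6/q_6 = 12432/257
  p_7/q_7 = 33281/688
  p_8/q_8 = 3207408/66305
q_7 = 688 ≤ 702 < 66305 = q_8, so the answer is 33281/688.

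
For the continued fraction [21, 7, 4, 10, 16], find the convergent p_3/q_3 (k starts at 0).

Using pₖ = aₖpₖ₋₁ + pₖ₋₂, qₖ = aₖqₖ₋₁ + qₖ₋₂ (with p₋₁=1, p₋₂=0, q₋₁=0, q₋₂=1):
  k=0: a=21, p=21, q=1
  k=1: a=7, p=148, q=7
  k=2: a=4, p=613, q=29
  k=3: a=10, p=6278, q=297

6278/297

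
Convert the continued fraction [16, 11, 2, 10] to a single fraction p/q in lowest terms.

Fold from the inside: start with 10/1.
  2 + 1/10 = 21/10
  11 + 10/21 = 241/21
  16 + 21/241 = 3877/241

3877/241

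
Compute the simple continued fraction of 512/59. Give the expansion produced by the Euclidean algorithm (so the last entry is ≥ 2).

[8; 1, 2, 9, 2]

512 = 8·59 + 40
59 = 1·40 + 19
40 = 2·19 + 2
19 = 9·2 + 1
2 = 2·1 + 0  (stop)
So 512/59 = [8; 1, 2, 9, 2].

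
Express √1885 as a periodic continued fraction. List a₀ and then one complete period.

[43; 2, 2, 2, 86]

a₀ = ⌊√1885⌋ = 43.
With m₀=0, d₀=1 and mₖ₊₁ = dₖaₖ − mₖ, dₖ₊₁ = (n − mₖ₊₁²)/dₖ, aₖ₊₁ = ⌊(a₀+mₖ₊₁)/dₖ₊₁⌋:
  k=1: m=43, d=36, a=2
  k=2: m=29, d=29, a=2
  k=3: m=29, d=36, a=2
  k=4: m=43, d=1, a=86
d=1 and a=2a₀=86 at k=4, so the next step gives (m, d) = (43, 36) again — its k=1 value — and the period has length 4.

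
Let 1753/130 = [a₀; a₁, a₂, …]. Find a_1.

1753 = 13·130 + 63   →  a_0 = 13
130 = 2·63 + 4   →  a_1 = 2

2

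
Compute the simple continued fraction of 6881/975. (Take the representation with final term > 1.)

6881 = 7·975 + 56
975 = 17·56 + 23
56 = 2·23 + 10
23 = 2·10 + 3
10 = 3·3 + 1
3 = 3·1 + 0  (stop)
So 6881/975 = [7; 17, 2, 2, 3, 3].

[7; 17, 2, 2, 3, 3]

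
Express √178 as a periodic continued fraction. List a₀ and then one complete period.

[13; 2, 1, 12, 1, 2, 26]

a₀ = ⌊√178⌋ = 13.
With m₀=0, d₀=1 and mₖ₊₁ = dₖaₖ − mₖ, dₖ₊₁ = (n − mₖ₊₁²)/dₖ, aₖ₊₁ = ⌊(a₀+mₖ₊₁)/dₖ₊₁⌋:
  k=1: m=13, d=9, a=2
  k=2: m=5, d=17, a=1
  k=3: m=12, d=2, a=12
  k=4: m=12, d=17, a=1
  k=5: m=5, d=9, a=2
  k=6: m=13, d=1, a=26
d=1 and a=2a₀=26 at k=6, so the next step gives (m, d) = (13, 9) again — its k=1 value — and the period has length 6.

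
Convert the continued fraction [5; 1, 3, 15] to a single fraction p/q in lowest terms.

351/61

Using pₖ = aₖpₖ₋₁ + pₖ₋₂ and qₖ = aₖqₖ₋₁ + qₖ₋₂:
  k=0: a=5, p=5, q=1
  k=1: a=1, p=6, q=1
  k=2: a=3, p=23, q=4
  k=3: a=15, p=351, q=61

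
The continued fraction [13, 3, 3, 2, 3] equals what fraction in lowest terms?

Using pₖ = aₖpₖ₋₁ + pₖ₋₂ and qₖ = aₖqₖ₋₁ + qₖ₋₂:
  k=0: a=13, p=13, q=1
  k=1: a=3, p=40, q=3
  k=2: a=3, p=133, q=10
  k=3: a=2, p=306, q=23
  k=4: a=3, p=1051, q=79

1051/79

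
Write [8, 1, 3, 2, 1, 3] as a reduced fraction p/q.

Fold from the inside: start with 3/1.
  1 + 1/3 = 4/3
  2 + 3/4 = 11/4
  3 + 4/11 = 37/11
  1 + 11/37 = 48/37
  8 + 37/48 = 421/48

421/48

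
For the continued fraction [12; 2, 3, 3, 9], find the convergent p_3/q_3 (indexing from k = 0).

286/23

Using pₖ = aₖpₖ₋₁ + pₖ₋₂, qₖ = aₖqₖ₋₁ + qₖ₋₂ (with p₋₁=1, p₋₂=0, q₋₁=0, q₋₂=1):
  k=0: a=12, p=12, q=1
  k=1: a=2, p=25, q=2
  k=2: a=3, p=87, q=7
  k=3: a=3, p=286, q=23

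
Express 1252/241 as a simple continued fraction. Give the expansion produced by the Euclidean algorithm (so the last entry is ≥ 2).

1252 = 5*241 + 47
241 = 5*47 + 6
47 = 7*6 + 5
6 = 1*5 + 1
5 = 5*1 + 0  (stop)
So 1252/241 = [5; 5, 7, 1, 5].

[5; 5, 7, 1, 5]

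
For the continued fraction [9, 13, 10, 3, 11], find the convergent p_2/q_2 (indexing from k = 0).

1189/131

Using pₖ = aₖpₖ₋₁ + pₖ₋₂, qₖ = aₖqₖ₋₁ + qₖ₋₂ (with p₋₁=1, p₋₂=0, q₋₁=0, q₋₂=1):
  k=0: a=9, p=9, q=1
  k=1: a=13, p=118, q=13
  k=2: a=10, p=1189, q=131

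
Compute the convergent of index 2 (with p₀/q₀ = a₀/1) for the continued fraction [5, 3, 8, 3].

Using pₖ = aₖpₖ₋₁ + pₖ₋₂, qₖ = aₖqₖ₋₁ + qₖ₋₂ (with p₋₁=1, p₋₂=0, q₋₁=0, q₋₂=1):
  k=0: a=5, p=5, q=1
  k=1: a=3, p=16, q=3
  k=2: a=8, p=133, q=25

133/25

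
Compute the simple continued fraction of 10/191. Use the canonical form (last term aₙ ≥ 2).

10 = 0*191 + 10
191 = 19*10 + 1
10 = 10*1 + 0  (stop)
So 10/191 = [0; 19, 10].

[0; 19, 10]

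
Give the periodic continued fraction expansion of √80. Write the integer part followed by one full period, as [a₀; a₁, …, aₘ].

a₀ = ⌊√80⌋ = 8.
With m₀=0, d₀=1 and mₖ₊₁ = dₖaₖ − mₖ, dₖ₊₁ = (n − mₖ₊₁²)/dₖ, aₖ₊₁ = ⌊(a₀+mₖ₊₁)/dₖ₊₁⌋:
  k=1: m=8, d=16, a=1
  k=2: m=8, d=1, a=16
d=1 and a=2a₀=16 at k=2, so the next step gives (m, d) = (8, 16) again — its k=1 value — and the period has length 2.

[8; 1, 16]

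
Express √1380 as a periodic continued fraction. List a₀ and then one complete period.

a₀ = ⌊√1380⌋ = 37.

[37; 6, 1, 2, 1, 6, 74]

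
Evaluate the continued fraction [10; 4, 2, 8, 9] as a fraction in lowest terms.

7085/693

Using pₖ = aₖpₖ₋₁ + pₖ₋₂ and qₖ = aₖqₖ₋₁ + qₖ₋₂:
  k=0: a=10, p=10, q=1
  k=1: a=4, p=41, q=4
  k=2: a=2, p=92, q=9
  k=3: a=8, p=777, q=76
  k=4: a=9, p=7085, q=693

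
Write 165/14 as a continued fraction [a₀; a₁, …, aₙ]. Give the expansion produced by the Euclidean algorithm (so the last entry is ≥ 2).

[11; 1, 3, 1, 2]

165 = 11*14 + 11
14 = 1*11 + 3
11 = 3*3 + 2
3 = 1*2 + 1
2 = 2*1 + 0  (stop)
So 165/14 = [11; 1, 3, 1, 2].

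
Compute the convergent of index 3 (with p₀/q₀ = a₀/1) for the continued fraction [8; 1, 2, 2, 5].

61/7

Using pₖ = aₖpₖ₋₁ + pₖ₋₂, qₖ = aₖqₖ₋₁ + qₖ₋₂ (with p₋₁=1, p₋₂=0, q₋₁=0, q₋₂=1):
  k=0: a=8, p=8, q=1
  k=1: a=1, p=9, q=1
  k=2: a=2, p=26, q=3
  k=3: a=2, p=61, q=7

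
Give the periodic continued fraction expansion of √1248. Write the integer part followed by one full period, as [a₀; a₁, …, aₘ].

[35; 3, 17, 3, 70]

a₀ = ⌊√1248⌋ = 35.
With m₀=0, d₀=1 and mₖ₊₁ = dₖaₖ − mₖ, dₖ₊₁ = (n − mₖ₊₁²)/dₖ, aₖ₊₁ = ⌊(a₀+mₖ₊₁)/dₖ₊₁⌋:
  k=1: m=35, d=23, a=3
  k=2: m=34, d=4, a=17
  k=3: m=34, d=23, a=3
  k=4: m=35, d=1, a=70
d=1 and a=2a₀=70 at k=4, so the next step gives (m, d) = (35, 23) again — its k=1 value — and the period has length 4.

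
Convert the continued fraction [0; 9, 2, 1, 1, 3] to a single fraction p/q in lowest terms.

Fold from the inside: start with 3/1.
  1 + 1/3 = 4/3
  1 + 3/4 = 7/4
  2 + 4/7 = 18/7
  9 + 7/18 = 169/18
  0 + 18/169 = 18/169

18/169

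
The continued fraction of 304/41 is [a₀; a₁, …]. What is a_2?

304 = 7·41 + 17   →  a_0 = 7
41 = 2·17 + 7   →  a_1 = 2
17 = 2·7 + 3   →  a_2 = 2

2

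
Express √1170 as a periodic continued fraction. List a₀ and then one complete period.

[34; 4, 1, 6, 1, 4, 68]

a₀ = ⌊√1170⌋ = 34.
With m₀=0, d₀=1 and mₖ₊₁ = dₖaₖ − mₖ, dₖ₊₁ = (n − mₖ₊₁²)/dₖ, aₖ₊₁ = ⌊(a₀+mₖ₊₁)/dₖ₊₁⌋:
  k=1: m=34, d=14, a=4
  k=2: m=22, d=49, a=1
  k=3: m=27, d=9, a=6
  k=4: m=27, d=49, a=1
  k=5: m=22, d=14, a=4
  k=6: m=34, d=1, a=68
d=1 and a=2a₀=68 at k=6, so the next step gives (m, d) = (34, 14) again — its k=1 value — and the period has length 6.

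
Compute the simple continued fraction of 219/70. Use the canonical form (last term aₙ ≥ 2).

[3; 7, 1, 3, 2]

219 = 3×70 + 9
70 = 7×9 + 7
9 = 1×7 + 2
7 = 3×2 + 1
2 = 2×1 + 0  (stop)
So 219/70 = [3; 7, 1, 3, 2].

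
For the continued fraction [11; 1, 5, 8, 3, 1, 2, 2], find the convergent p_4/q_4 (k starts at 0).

1811/153

Using pₖ = aₖpₖ₋₁ + pₖ₋₂, qₖ = aₖqₖ₋₁ + qₖ₋₂ (with p₋₁=1, p₋₂=0, q₋₁=0, q₋₂=1):
  k=0: a=11, p=11, q=1
  k=1: a=1, p=12, q=1
  k=2: a=5, p=71, q=6
  k=3: a=8, p=580, q=49
  k=4: a=3, p=1811, q=153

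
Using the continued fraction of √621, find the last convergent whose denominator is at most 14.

√621 = [24; 1, 11, 2, 11, 1, 48, …] (period length 6).
Convergents:
  p_0/q_0 = 24/1
  p_1/q_1 = 25/1
  p_2/q_2 = 299/12
  p_3/q_3 = 623/25
q_2 = 12 ≤ 14 < 25 = q_3, so the answer is 299/12.

299/12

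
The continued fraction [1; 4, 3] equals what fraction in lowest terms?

16/13

Fold from the inside: start with 3/1.
  4 + 1/3 = 13/3
  1 + 3/13 = 16/13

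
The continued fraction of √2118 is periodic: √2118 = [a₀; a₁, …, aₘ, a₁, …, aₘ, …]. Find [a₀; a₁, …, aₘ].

[46; 46, 92]

a₀ = ⌊√2118⌋ = 46.
With m₀=0, d₀=1 and mₖ₊₁ = dₖaₖ − mₖ, dₖ₊₁ = (n − mₖ₊₁²)/dₖ, aₖ₊₁ = ⌊(a₀+mₖ₊₁)/dₖ₊₁⌋:
  k=1: m=46, d=2, a=46
  k=2: m=46, d=1, a=92
d=1 and a=2a₀=92 at k=2, so the next step gives (m, d) = (46, 2) again — its k=1 value — and the period has length 2.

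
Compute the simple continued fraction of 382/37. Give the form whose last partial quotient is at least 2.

382 = 10·37 + 12
37 = 3·12 + 1
12 = 12·1 + 0  (stop)
So 382/37 = [10; 3, 12].

[10; 3, 12]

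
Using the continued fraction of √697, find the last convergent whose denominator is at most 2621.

√697 = [26; 2, 2, 52, …] (period length 3).
Convergents:
  p_0/q_0 = 26/1
  p_1/q_1 = 53/2
  p_2/q_2 = 132/5
  p_3/q_3 = 6917/262
  p_4/q_4 = 13966/529
  p_5/q_5 = 34849/1320
  p_6/q_6 = 1826114/69169
q_5 = 1320 ≤ 2621 < 69169 = q_6, so the answer is 34849/1320.

34849/1320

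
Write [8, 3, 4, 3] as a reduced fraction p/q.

Using pₖ = aₖpₖ₋₁ + pₖ₋₂ and qₖ = aₖqₖ₋₁ + qₖ₋₂:
  k=0: a=8, p=8, q=1
  k=1: a=3, p=25, q=3
  k=2: a=4, p=108, q=13
  k=3: a=3, p=349, q=42

349/42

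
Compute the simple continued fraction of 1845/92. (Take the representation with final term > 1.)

1845 = 20×92 + 5
92 = 18×5 + 2
5 = 2×2 + 1
2 = 2×1 + 0  (stop)
So 1845/92 = [20; 18, 2, 2].

[20; 18, 2, 2]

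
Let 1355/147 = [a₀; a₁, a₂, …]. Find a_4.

2

1355 = 9·147 + 32   →  a_0 = 9
147 = 4·32 + 19   →  a_1 = 4
32 = 1·19 + 13   →  a_2 = 1
19 = 1·13 + 6   →  a_3 = 1
13 = 2·6 + 1   →  a_4 = 2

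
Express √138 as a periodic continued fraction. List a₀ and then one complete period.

a₀ = ⌊√138⌋ = 11.
With m₀=0, d₀=1 and mₖ₊₁ = dₖaₖ − mₖ, dₖ₊₁ = (n − mₖ₊₁²)/dₖ, aₖ₊₁ = ⌊(a₀+mₖ₊₁)/dₖ₊₁⌋:
  k=1: m=11, d=17, a=1
  k=2: m=6, d=6, a=2
  k=3: m=6, d=17, a=1
  k=4: m=11, d=1, a=22
d=1 and a=2a₀=22 at k=4, so the next step gives (m, d) = (11, 17) again — its k=1 value — and the period has length 4.

[11; 1, 2, 1, 22]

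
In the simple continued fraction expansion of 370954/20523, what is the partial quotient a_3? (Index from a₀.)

16

370954 = 18·20523 + 1540   →  a_0 = 18
20523 = 13·1540 + 503   →  a_1 = 13
1540 = 3·503 + 31   →  a_2 = 3
503 = 16·31 + 7   →  a_3 = 16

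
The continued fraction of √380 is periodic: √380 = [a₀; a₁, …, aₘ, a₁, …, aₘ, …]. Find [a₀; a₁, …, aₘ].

[19; 2, 38]

a₀ = ⌊√380⌋ = 19.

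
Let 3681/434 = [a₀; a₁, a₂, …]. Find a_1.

2

3681 = 8·434 + 209   →  a_0 = 8
434 = 2·209 + 16   →  a_1 = 2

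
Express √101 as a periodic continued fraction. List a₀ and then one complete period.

a₀ = ⌊√101⌋ = 10.
With m₀=0, d₀=1 and mₖ₊₁ = dₖaₖ − mₖ, dₖ₊₁ = (n − mₖ₊₁²)/dₖ, aₖ₊₁ = ⌊(a₀+mₖ₊₁)/dₖ₊₁⌋:
  k=1: m=10, d=1, a=20
d=1 and a=2a₀=20 at k=1, so the next step gives (m, d) = (10, 1) again — its k=1 value — and the period has length 1.

[10; 20]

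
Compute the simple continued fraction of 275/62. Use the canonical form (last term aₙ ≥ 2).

275 = 4*62 + 27
62 = 2*27 + 8
27 = 3*8 + 3
8 = 2*3 + 2
3 = 1*2 + 1
2 = 2*1 + 0  (stop)
So 275/62 = [4; 2, 3, 2, 1, 2].

[4; 2, 3, 2, 1, 2]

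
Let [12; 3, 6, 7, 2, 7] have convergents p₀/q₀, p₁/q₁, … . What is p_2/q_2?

Using pₖ = aₖpₖ₋₁ + pₖ₋₂, qₖ = aₖqₖ₋₁ + qₖ₋₂ (with p₋₁=1, p₋₂=0, q₋₁=0, q₋₂=1):
  k=0: a=12, p=12, q=1
  k=1: a=3, p=37, q=3
  k=2: a=6, p=234, q=19

234/19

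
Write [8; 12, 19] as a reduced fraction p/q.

Using pₖ = aₖpₖ₋₁ + pₖ₋₂ and qₖ = aₖqₖ₋₁ + qₖ₋₂:
  k=0: a=8, p=8, q=1
  k=1: a=12, p=97, q=12
  k=2: a=19, p=1851, q=229

1851/229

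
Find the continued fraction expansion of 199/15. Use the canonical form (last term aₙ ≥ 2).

[13; 3, 1, 3]

199 = 13×15 + 4
15 = 3×4 + 3
4 = 1×3 + 1
3 = 3×1 + 0  (stop)
So 199/15 = [13; 3, 1, 3].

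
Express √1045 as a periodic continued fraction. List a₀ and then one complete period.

[32; 3, 15, 1, 4, 1, 15, 3, 64]

a₀ = ⌊√1045⌋ = 32.
With m₀=0, d₀=1 and mₖ₊₁ = dₖaₖ − mₖ, dₖ₊₁ = (n − mₖ₊₁²)/dₖ, aₖ₊₁ = ⌊(a₀+mₖ₊₁)/dₖ₊₁⌋:
  k=1: m=32, d=21, a=3
  k=2: m=31, d=4, a=15
  k=3: m=29, d=51, a=1
  k=4: m=22, d=11, a=4
  k=5: m=22, d=51, a=1
  k=6: m=29, d=4, a=15
  k=7: m=31, d=21, a=3
  k=8: m=32, d=1, a=64
d=1 and a=2a₀=64 at k=8, so the next step gives (m, d) = (32, 21) again — its k=1 value — and the period has length 8.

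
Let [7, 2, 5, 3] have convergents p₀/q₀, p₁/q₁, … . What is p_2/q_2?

Using pₖ = aₖpₖ₋₁ + pₖ₋₂, qₖ = aₖqₖ₋₁ + qₖ₋₂ (with p₋₁=1, p₋₂=0, q₋₁=0, q₋₂=1):
  k=0: a=7, p=7, q=1
  k=1: a=2, p=15, q=2
  k=2: a=5, p=82, q=11

82/11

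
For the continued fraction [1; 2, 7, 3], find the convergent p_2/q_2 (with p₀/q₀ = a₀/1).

Using pₖ = aₖpₖ₋₁ + pₖ₋₂, qₖ = aₖqₖ₋₁ + qₖ₋₂ (with p₋₁=1, p₋₂=0, q₋₁=0, q₋₂=1):
  k=0: a=1, p=1, q=1
  k=1: a=2, p=3, q=2
  k=2: a=7, p=22, q=15

22/15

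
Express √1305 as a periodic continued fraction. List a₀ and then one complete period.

[36; 8, 72]

a₀ = ⌊√1305⌋ = 36.
With m₀=0, d₀=1 and mₖ₊₁ = dₖaₖ − mₖ, dₖ₊₁ = (n − mₖ₊₁²)/dₖ, aₖ₊₁ = ⌊(a₀+mₖ₊₁)/dₖ₊₁⌋:
  k=1: m=36, d=9, a=8
  k=2: m=36, d=1, a=72
d=1 and a=2a₀=72 at k=2, so the next step gives (m, d) = (36, 9) again — its k=1 value — and the period has length 2.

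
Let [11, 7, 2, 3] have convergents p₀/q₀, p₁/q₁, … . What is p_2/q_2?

Using pₖ = aₖpₖ₋₁ + pₖ₋₂, qₖ = aₖqₖ₋₁ + qₖ₋₂ (with p₋₁=1, p₋₂=0, q₋₁=0, q₋₂=1):
  k=0: a=11, p=11, q=1
  k=1: a=7, p=78, q=7
  k=2: a=2, p=167, q=15

167/15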